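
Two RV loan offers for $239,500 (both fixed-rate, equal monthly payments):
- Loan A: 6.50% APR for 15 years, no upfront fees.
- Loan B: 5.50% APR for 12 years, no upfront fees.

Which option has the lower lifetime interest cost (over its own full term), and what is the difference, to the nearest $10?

Loan B by $47,840

Loan A: at 6.50% the monthly rate is 0.0054167, so the payment is 239,500 × 0.0054167 / (1 − 1.0054167^−180) = $2,086.30.
Total interest on Loan A = 180 × $2,086.30 − $239,500 = $136,034.00.
Loan B: monthly rate = 5.5%/12 = 0.0045833; payment = 239,500 × 0.0045833 / (1 − (1+0.0045833)^−144) = $2,275.66.
Total interest on Loan B = 144 × $2,275.66 − $239,500 = $88,195.04.
Loan B is lower by $47,838.96.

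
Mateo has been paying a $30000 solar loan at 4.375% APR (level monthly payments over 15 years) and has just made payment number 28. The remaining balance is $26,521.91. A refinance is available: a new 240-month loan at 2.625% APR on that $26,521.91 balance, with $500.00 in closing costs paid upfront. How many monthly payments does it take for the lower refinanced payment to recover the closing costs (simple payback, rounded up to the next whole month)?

6 months

Current payment = 30,000 × 4.375%/12 / (1 − (1+0.0036458)^−180) = $227.59.
Refinanced payment = 26,521.91 × 0.0021875 / (1 − (1+0.0021875)^−240) = $142.16.
Monthly savings = $227.59 − $142.16 = $85.43.
Break-even = $500.00 / $85.43 = 5.85 → 6 months.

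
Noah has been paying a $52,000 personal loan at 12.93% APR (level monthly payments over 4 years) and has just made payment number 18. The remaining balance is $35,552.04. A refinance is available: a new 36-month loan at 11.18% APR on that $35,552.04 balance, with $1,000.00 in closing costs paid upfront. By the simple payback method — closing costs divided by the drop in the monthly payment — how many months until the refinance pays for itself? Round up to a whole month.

Current payment = 52,000 × 12.93%/12 / (1 − (1+0.0107750)^−48) = $1,393.22.
Refinanced payment = 35,552.04 × 0.0093167 / (1 − (1+0.0093167)^−36) = $1,166.96.
Monthly savings = $1,393.22 − $1,166.96 = $226.26.
Break-even = $1,000.00 / $226.26 = 4.42 → 5 months.

5 months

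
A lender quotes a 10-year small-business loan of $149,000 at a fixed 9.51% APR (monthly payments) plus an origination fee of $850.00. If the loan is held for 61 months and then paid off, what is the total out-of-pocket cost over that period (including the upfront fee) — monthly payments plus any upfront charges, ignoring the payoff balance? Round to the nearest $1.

At 9.51% the monthly rate is 0.0079250, so the payment is 149,000 × 0.0079250 / (1 − 1.0079250^−120) = $1,928.84.
Total outlay = 61 × $1,928.84 + $850.00 = $118,509.24.

$118,509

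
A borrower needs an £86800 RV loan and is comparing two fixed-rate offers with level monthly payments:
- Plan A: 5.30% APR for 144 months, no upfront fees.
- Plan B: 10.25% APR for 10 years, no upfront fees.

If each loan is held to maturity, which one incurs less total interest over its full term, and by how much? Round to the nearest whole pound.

Plan A by £21,600

Plan A: monthly rate = 5.3%/12 = 0.0044167; payment = 86,800 × 0.0044167 / (1 − (1+0.0044167)^−144) = £815.93.
Total interest on Plan A = 144 × £815.93 − £86,800 = £30,693.92.
Plan B: monthly rate = 10.25%/12 = 0.0085417; payment = 86,800 × 0.0085417 / (1 − (1+0.0085417)^−120) = £1,159.12.
Total interest on Plan B = 120 × £1,159.12 − £86,800 = £52,294.40.
Plan A is lower by £21,600.48.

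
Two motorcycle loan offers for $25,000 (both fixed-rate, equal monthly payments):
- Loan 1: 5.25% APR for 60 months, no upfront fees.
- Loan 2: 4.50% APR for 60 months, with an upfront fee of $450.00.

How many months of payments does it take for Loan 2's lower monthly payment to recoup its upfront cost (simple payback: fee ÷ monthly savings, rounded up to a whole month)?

53 months

Loan 1: at 5.25% the monthly rate is 0.0043750, so the payment is 25,000 × 0.0043750 / (1 − 1.0043750^−60) = $474.65.
Loan 2: monthly rate = 4.5%/12 = 0.0037500; payment = 25,000 × 0.0037500 / (1 − (1+0.0037500)^−60) = $466.08.
Monthly savings = $474.65 − $466.08 = $8.57.
Break-even = $450.00 / $8.57 = 52.51 → 53 months.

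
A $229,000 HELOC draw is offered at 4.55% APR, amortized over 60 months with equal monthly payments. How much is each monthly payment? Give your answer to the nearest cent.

Monthly rate = 4.55%/12 = 0.0037917; payment = 229,000 × 0.0037917 / (1 − (1+0.0037917)^−60) = $4,274.46.

$4,274.46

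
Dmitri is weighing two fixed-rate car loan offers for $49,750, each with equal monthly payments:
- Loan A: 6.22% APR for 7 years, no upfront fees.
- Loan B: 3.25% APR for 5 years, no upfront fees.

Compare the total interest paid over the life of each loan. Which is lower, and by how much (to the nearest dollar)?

Loan A: monthly rate = 6.22%/12 = 0.0051833; payment = 49,750 × 0.0051833 / (1 − (1+0.0051833)^−84) = $732.03.
Total interest on Loan A = 84 × $732.03 − $49,750 = $11,740.52.
Loan B: monthly rate = 3.25%/12 = 0.0027083; payment = 49,750 × 0.0027083 / (1 − (1+0.0027083)^−60) = $899.48.
Total interest on Loan B = 60 × $899.48 − $49,750 = $4,218.80.
Loan B is lower by $7,521.72.

Loan B by $7,522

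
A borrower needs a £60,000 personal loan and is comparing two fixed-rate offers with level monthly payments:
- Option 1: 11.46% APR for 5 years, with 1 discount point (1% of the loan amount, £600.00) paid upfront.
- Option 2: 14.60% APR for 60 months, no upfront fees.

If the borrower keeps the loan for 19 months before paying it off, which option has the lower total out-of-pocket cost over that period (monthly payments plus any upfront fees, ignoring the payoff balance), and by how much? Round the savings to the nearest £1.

Option 1: at 11.46% the monthly rate is 0.0095500, so the payment is 60,000 × 0.0095500 / (1 − 1.0095500^−60) = £1,318.35.
Option 2: monthly rate = 14.6%/12 = 0.0121667; payment = 60,000 × 0.0121667 / (1 − (1+0.0121667)^−60) = £1,414.83.
Over 19 months: Option 1 costs 19 × £1,318.35 + £600.00 = £25,648.65; Option 2 costs 19 × £1,414.83 = £26,881.77.
Option 1 is cheaper by £26,881.77 − £25,648.65 = £1,233.12.

Option 1 by £1,233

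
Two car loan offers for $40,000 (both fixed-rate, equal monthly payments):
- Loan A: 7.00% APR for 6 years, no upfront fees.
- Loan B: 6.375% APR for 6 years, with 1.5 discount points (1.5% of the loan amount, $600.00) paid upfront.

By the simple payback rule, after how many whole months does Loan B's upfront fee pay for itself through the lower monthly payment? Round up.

51 months

Loan A: monthly rate = 7%/12 = 0.0058333; payment = 40,000 × 0.0058333 / (1 − (1+0.0058333)^−72) = $681.96.
Loan B: at 6.375% the monthly rate is 0.0053125, so the payment is 40,000 × 0.0053125 / (1 − 1.0053125^−72) = $670.02.
Monthly savings = $681.96 − $670.02 = $11.94.
Break-even = $600.00 / $11.94 = 50.25 → 51 months.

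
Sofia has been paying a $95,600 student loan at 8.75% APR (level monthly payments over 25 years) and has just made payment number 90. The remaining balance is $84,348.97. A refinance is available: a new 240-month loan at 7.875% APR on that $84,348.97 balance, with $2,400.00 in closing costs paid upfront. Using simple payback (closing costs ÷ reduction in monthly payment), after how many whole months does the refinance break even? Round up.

28 months

Current payment = 95,600 × 8.75%/12 / (1 − (1+0.0072917)^−300) = $785.97.
Refinanced payment = 84,348.97 × 0.0065625 / (1 − (1+0.0065625)^−240) = $698.98.
Monthly savings = $785.97 − $698.98 = $86.99.
Break-even = $2,400.00 / $86.99 = 27.59 → 28 months.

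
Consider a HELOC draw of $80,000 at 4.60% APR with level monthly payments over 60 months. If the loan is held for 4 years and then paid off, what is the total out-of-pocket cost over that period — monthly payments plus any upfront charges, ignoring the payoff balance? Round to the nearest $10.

At 4.60% the monthly rate is 0.0038333, so the payment is 80,000 × 0.0038333 / (1 − 1.0038333^−60) = $1,495.08.
Total outlay = 48 × $1,495.08 = $71,763.84.

$71,760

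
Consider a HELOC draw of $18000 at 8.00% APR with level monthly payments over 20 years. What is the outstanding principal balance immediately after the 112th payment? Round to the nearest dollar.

With monthly rate i = 8%/12 = 0.0066667, the balance after k of n payments is P · [(1+i)^n − (1+i)^k] / [(1+i)^n − 1].
(1+0.0066667)^240 = 4.92680277 and (1+0.0066667)^112 = 2.10473335, so the balance is 18,000 × (4.92680277 − 2.10473335) / (4.92680277 − 1) = $12,936.03.

$12,936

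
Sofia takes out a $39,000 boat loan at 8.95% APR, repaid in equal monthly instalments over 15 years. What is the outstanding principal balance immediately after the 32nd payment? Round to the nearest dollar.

With monthly rate i = 8.95%/12 = 0.0074583, the balance after k of n payments is P · [(1+i)^n − (1+i)^k] / [(1+i)^n − 1].
(1+0.0074583)^180 = 3.80957772 and (1+0.0074583)^32 = 1.26843143, so the balance is 39,000 × (3.80957772 − 1.26843143) / (3.80957772 − 1) = $35,273.88.

$35,274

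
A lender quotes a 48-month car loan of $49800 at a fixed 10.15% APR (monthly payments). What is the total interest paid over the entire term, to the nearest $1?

At 10.15% the monthly rate is 0.0084583, so the payment is 49,800 × 0.0084583 / (1 − 1.0084583^−48) = $1,266.65.
Total paid = 48 × $1,266.65 = $60,799.20; interest = $60,799.20 − $49,800 = $10,999.20.

$10,999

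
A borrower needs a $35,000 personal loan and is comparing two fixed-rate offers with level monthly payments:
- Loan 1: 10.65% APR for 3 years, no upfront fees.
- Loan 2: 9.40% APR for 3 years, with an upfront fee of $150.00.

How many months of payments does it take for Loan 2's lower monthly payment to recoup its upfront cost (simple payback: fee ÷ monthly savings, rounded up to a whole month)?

8 months

Loan 1: at 10.65% the monthly rate is 0.0088750, so the payment is 35,000 × 0.0088750 / (1 − 1.0088750^−36) = $1,140.06.
Loan 2: monthly rate = 9.4%/12 = 0.0078333; payment = 35,000 × 0.0078333 / (1 − (1+0.0078333)^−36) = $1,119.52.
Monthly savings = $1,140.06 − $1,119.52 = $20.54.
Break-even = $150.00 / $20.54 = 7.30 → 8 months.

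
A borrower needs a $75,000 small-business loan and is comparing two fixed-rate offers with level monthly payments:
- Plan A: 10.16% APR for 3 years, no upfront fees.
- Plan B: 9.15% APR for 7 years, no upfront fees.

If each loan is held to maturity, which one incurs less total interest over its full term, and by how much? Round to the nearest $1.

Plan A by $14,517

Plan A: monthly rate = 10.16%/12 = 0.0084667; payment = 75,000 × 0.0084667 / (1 − (1+0.0084667)^−36) = $2,425.68.
Total interest on Plan A = 36 × $2,425.68 − $75,000 = $12,324.48.
Plan B: monthly rate = 9.15%/12 = 0.0076250; payment = 75,000 × 0.0076250 / (1 − (1+0.0076250)^−84) = $1,212.40.
Total interest on Plan B = 84 × $1,212.40 − $75,000 = $26,841.60.
Plan A is lower by $14,517.12.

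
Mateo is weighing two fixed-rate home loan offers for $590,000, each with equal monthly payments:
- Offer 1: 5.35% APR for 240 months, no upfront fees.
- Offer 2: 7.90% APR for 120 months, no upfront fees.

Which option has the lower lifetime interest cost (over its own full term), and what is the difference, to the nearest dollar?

Offer 2 by $106,828

Offer 1: monthly rate = 5.35%/12 = 0.0044583; payment = 590,000 × 0.0044583 / (1 − (1+0.0044583)^−240) = $4,008.71.
Total interest on Offer 1 = 240 × $4,008.71 − $590,000 = $372,090.40.
Offer 2: at 7.90% the monthly rate is 0.0065833, so the payment is 590,000 × 0.0065833 / (1 − 1.0065833^−120) = $7,127.19.
Total interest on Offer 2 = 120 × $7,127.19 − $590,000 = $265,262.80.
Offer 2 is lower by $106,827.60.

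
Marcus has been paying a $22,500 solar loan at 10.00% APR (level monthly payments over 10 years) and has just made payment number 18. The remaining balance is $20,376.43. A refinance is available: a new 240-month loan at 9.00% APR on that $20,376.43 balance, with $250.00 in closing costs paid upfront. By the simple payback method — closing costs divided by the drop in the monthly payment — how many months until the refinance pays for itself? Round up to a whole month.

3 months

Current payment = 22,500 × 10%/12 / (1 − (1+0.0083333)^−120) = $297.34.
Refinanced payment = 20,376.43 × 0.0075000 / (1 − (1+0.0075000)^−240) = $183.33.
Monthly savings = $297.34 − $183.33 = $114.01.
Break-even = $250.00 / $114.01 = 2.19 → 3 months.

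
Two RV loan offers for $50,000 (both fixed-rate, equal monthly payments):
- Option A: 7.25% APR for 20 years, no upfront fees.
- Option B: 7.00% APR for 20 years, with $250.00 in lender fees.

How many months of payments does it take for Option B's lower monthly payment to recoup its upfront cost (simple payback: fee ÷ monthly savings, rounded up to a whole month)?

34 months

Option A: monthly rate = 7.25%/12 = 0.0060417; payment = 50,000 × 0.0060417 / (1 − (1+0.0060417)^−240) = $395.19.
Option B: monthly rate = 7%/12 = 0.0058333; payment = 50,000 × 0.0058333 / (1 − (1+0.0058333)^−240) = $387.65.
Monthly savings = $395.19 − $387.65 = $7.54.
Break-even = $250.00 / $7.54 = 33.16 → 34 months.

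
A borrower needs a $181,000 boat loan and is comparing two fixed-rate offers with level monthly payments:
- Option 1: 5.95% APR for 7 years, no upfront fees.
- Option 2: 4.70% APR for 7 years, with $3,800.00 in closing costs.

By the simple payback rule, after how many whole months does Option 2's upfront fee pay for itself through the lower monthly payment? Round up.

36 months

Option 1: at 5.95% the monthly rate is 0.0049583, so the payment is 181,000 × 0.0049583 / (1 − 1.0049583^−84) = $2,639.81.
Option 2: at 4.70% the monthly rate is 0.0039167, so the payment is 181,000 × 0.0039167 / (1 − 1.0039167^−84) = $2,532.80.
Monthly savings = $2,639.81 − $2,532.80 = $107.01.
Break-even = $3,800.00 / $107.01 = 35.51 → 36 months.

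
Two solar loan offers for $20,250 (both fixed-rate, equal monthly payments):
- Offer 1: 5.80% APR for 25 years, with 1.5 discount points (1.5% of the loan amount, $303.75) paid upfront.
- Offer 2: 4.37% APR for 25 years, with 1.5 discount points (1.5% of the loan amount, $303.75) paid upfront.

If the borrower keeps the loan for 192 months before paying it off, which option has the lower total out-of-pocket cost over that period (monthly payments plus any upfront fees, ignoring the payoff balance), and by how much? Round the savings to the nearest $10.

Offer 1: at 5.80% the monthly rate is 0.0048333, so the payment is 20,250 × 0.0048333 / (1 − 1.0048333^−300) = $128.01.
Offer 2: monthly rate = 4.37%/12 = 0.0036417; payment = 20,250 × 0.0036417 / (1 − (1+0.0036417)^−300) = $111.07.
Over 192 months: Offer 1 costs 192 × $128.01 + $303.75 = $24,881.67; Offer 2 costs 192 × $111.07 + $303.75 = $21,629.19.
Offer 2 is cheaper by $24,881.67 − $21,629.19 = $3,252.48.

Offer 2 by $3,250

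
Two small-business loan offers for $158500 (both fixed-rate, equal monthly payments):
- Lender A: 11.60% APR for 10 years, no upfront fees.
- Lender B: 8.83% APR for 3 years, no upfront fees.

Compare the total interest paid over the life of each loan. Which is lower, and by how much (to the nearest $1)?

Lender A: at 11.60% the monthly rate is 0.0096667, so the payment is 158,500 × 0.0096667 / (1 − 1.0096667^−120) = $2,237.52.
Total interest on Lender A = 120 × $2,237.52 − $158,500 = $110,002.40.
Lender B: monthly rate = 8.83%/12 = 0.0073583; payment = 158,500 × 0.0073583 / (1 − (1+0.0073583)^−36) = $5,027.73.
Total interest on Lender B = 36 × $5,027.73 − $158,500 = $22,498.28.
Lender B is lower by $87,504.12.

Lender B by $87,504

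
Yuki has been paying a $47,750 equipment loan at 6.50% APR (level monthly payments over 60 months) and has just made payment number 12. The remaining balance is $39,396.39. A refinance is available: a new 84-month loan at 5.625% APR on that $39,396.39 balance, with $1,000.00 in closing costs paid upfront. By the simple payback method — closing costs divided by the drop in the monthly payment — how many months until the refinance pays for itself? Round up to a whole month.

3 months

Current payment = 47,750 × 6.5%/12 / (1 − (1+0.0054167)^−60) = $934.28.
Refinanced payment = 39,396.39 × 0.0046875 / (1 − (1+0.0046875)^−84) = $568.47.
Monthly savings = $934.28 − $568.47 = $365.81.
Break-even = $1,000.00 / $365.81 = 2.73 → 3 months.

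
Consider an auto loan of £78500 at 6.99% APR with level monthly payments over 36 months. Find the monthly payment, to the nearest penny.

£2,423.49

At 6.99% the monthly rate is 0.0058250, so the payment is 78,500 × 0.0058250 / (1 − 1.0058250^−36) = £2,423.49.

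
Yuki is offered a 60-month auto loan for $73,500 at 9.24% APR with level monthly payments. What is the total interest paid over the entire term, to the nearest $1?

Monthly rate = 9.24%/12 = 0.0077000; payment = 73,500 × 0.0077000 / (1 − (1+0.0077000)^−60) = $1,534.31.
Total paid = 60 × $1,534.31 = $92,058.60; interest = $92,058.60 − $73,500 = $18,558.60.

$18,559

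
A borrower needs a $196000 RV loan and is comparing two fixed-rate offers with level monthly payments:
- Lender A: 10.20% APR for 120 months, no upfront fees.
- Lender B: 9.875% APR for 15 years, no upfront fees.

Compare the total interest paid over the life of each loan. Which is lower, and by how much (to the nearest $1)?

Lender A by $62,998

Lender A: at 10.20% the monthly rate is 0.0085000, so the payment is 196,000 × 0.0085000 / (1 − 1.0085000^−120) = $2,611.91.
Total interest on Lender A = 120 × $2,611.91 − $196,000 = $117,429.20.
Lender B: monthly rate = 9.875%/12 = 0.0082292; payment = 196,000 × 0.0082292 / (1 − (1+0.0082292)^−180) = $2,091.26.
Total interest on Lender B = 180 × $2,091.26 − $196,000 = $180,426.80.
Lender A is lower by $62,997.60.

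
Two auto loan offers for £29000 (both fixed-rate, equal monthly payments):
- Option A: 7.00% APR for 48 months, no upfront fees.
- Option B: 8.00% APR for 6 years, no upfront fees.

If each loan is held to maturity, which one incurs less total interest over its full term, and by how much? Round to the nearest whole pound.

Option A: monthly rate = 7%/12 = 0.0058333; payment = 29,000 × 0.0058333 / (1 − (1+0.0058333)^−48) = £694.44.
Total interest on Option A = 48 × £694.44 − £29,000 = £4,333.12.
Option B: at 8.00% the monthly rate is 0.0066667, so the payment is 29,000 × 0.0066667 / (1 − 1.0066667^−72) = £508.46.
Total interest on Option B = 72 × £508.46 − £29,000 = £7,609.12.
Option A is lower by £3,276.00.

Option A by £3,276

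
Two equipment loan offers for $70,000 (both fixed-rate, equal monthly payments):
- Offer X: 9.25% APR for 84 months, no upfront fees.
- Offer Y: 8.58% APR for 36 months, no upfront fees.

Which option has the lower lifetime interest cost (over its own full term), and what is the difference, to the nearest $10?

Offer X: at 9.25% the monthly rate is 0.0077083, so the payment is 70,000 × 0.0077083 / (1 − 1.0077083^−84) = $1,135.14.
Total interest on Offer X = 84 × $1,135.14 − $70,000 = $25,351.76.
Offer Y: at 8.58% the monthly rate is 0.0071500, so the payment is 70,000 × 0.0071500 / (1 − 1.0071500^−36) = $2,212.32.
Total interest on Offer Y = 36 × $2,212.32 − $70,000 = $9,643.52.
Offer Y is lower by $15,708.24.

Offer Y by $15,710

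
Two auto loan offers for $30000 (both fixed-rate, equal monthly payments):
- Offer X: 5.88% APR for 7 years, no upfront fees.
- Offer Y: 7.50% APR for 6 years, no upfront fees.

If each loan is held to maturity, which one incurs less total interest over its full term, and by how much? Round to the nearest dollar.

Offer X by $678

Offer X: monthly rate = 5.88%/12 = 0.0049000; payment = 30,000 × 0.0049000 / (1 − (1+0.0049000)^−84) = $436.53.
Total interest on Offer X = 84 × $436.53 − $30,000 = $6,668.52.
Offer Y: monthly rate = 7.5%/12 = 0.0062500; payment = 30,000 × 0.0062500 / (1 − (1+0.0062500)^−72) = $518.70.
Total interest on Offer Y = 72 × $518.70 − $30,000 = $7,346.40.
Offer X is lower by $677.88.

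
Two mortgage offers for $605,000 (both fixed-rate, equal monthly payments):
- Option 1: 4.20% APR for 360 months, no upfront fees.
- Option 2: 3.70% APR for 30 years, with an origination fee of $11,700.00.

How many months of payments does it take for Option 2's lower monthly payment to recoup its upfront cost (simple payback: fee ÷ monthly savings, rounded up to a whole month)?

68 months

Option 1: monthly rate = 4.2%/12 = 0.0035000; payment = 605,000 × 0.0035000 / (1 − (1+0.0035000)^−360) = $2,958.55.
Option 2: at 3.70% the monthly rate is 0.0030833, so the payment is 605,000 × 0.0030833 / (1 − 1.0030833^−360) = $2,784.71.
Monthly savings = $2,958.55 − $2,784.71 = $173.84.
Break-even = $11,700.00 / $173.84 = 67.30 → 68 months.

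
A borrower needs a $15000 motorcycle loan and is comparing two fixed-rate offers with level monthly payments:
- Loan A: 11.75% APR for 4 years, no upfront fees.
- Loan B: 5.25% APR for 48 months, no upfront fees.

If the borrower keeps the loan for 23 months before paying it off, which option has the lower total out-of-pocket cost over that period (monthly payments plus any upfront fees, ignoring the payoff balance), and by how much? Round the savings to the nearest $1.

Loan B by $1,059

Loan A: at 11.75% the monthly rate is 0.0097917, so the payment is 15,000 × 0.0097917 / (1 − 1.0097917^−48) = $393.17.
Loan B: monthly rate = 5.25%/12 = 0.0043750; payment = 15,000 × 0.0043750 / (1 − (1+0.0043750)^−48) = $347.14.
Over 23 months: Loan A costs 23 × $393.17 = $9,042.91; Loan B costs 23 × $347.14 = $7,984.22.
Loan B is cheaper by $9,042.91 − $7,984.22 = $1,058.69.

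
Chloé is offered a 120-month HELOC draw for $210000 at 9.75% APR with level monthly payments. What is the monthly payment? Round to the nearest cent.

$2,746.18

Monthly rate = 9.75%/12 = 0.0081250; payment = 210,000 × 0.0081250 / (1 − (1+0.0081250)^−120) = $2,746.18.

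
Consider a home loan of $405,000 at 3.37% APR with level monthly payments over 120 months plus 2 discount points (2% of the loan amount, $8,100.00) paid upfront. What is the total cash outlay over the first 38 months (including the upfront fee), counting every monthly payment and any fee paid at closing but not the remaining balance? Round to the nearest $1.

Monthly rate = 3.37%/12 = 0.0028083; payment = 405,000 × 0.0028083 / (1 − (1+0.0028083)^−120) = $3,980.26.
Total outlay = 38 × $3,980.26 + $8,100.00 = $159,349.88.

$159,350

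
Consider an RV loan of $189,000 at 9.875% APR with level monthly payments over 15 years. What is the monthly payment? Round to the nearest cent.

Monthly rate = 9.875%/12 = 0.0082292; payment = 189,000 × 0.0082292 / (1 − (1+0.0082292)^−180) = $2,016.58.

$2,016.58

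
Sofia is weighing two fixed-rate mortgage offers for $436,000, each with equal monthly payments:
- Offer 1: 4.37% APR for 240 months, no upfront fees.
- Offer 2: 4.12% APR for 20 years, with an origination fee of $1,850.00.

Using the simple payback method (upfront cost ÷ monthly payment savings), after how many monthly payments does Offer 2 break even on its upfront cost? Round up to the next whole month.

Offer 1: at 4.37% the monthly rate is 0.0036417, so the payment is 436,000 × 0.0036417 / (1 − 1.0036417^−240) = $2,727.85.
Offer 2: monthly rate = 4.12%/12 = 0.0034333; payment = 436,000 × 0.0034333 / (1 − (1+0.0034333)^−240) = $2,669.72.
Monthly savings = $2,727.85 − $2,669.72 = $58.13.
Break-even = $1,850.00 / $58.13 = 31.83 → 32 months.

32 months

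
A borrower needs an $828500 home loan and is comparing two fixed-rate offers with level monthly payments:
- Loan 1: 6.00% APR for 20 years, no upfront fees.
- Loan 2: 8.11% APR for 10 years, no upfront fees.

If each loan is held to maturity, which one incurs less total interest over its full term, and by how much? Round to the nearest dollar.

Loan 1: at 6.00% the monthly rate is 0.0050000, so the payment is 828,500 × 0.0050000 / (1 − 1.0050000^−240) = $5,935.63.
Total interest on Loan 1 = 240 × $5,935.63 − $828,500 = $596,051.20.
Loan 2: at 8.11% the monthly rate is 0.0067583, so the payment is 828,500 × 0.0067583 / (1 − 1.0067583^−120) = $10,100.21.
Total interest on Loan 2 = 120 × $10,100.21 − $828,500 = $383,525.20.
Loan 2 is lower by $212,526.00.

Loan 2 by $212,526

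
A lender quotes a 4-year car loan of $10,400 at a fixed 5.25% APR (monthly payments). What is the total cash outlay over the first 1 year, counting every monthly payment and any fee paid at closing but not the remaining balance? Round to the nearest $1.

$2,888

At 5.25% the monthly rate is 0.0043750, so the payment is 10,400 × 0.0043750 / (1 − 1.0043750^−48) = $240.68.
Total outlay = 12 × $240.68 = $2,888.16.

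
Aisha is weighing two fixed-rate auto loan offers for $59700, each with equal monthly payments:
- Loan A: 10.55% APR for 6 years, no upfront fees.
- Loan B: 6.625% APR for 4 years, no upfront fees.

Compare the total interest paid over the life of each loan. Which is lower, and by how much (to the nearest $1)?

Loan A: at 10.55% the monthly rate is 0.0087917, so the payment is 59,700 × 0.0087917 / (1 − 1.0087917^−72) = $1,122.62.
Total interest on Loan A = 72 × $1,122.62 − $59,700 = $21,128.64.
Loan B: monthly rate = 6.625%/12 = 0.0055208; payment = 59,700 × 0.0055208 / (1 − (1+0.0055208)^−48) = $1,419.23.
Total interest on Loan B = 48 × $1,419.23 − $59,700 = $8,423.04.
Loan B is lower by $12,705.60.

Loan B by $12,706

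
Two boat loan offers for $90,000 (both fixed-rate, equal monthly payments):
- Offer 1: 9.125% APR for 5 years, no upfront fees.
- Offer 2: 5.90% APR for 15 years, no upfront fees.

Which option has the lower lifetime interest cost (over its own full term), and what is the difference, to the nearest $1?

Offer 1: at 9.125% the monthly rate is 0.0076042, so the payment is 90,000 × 0.0076042 / (1 − 1.0076042^−60) = $1,873.72.
Total interest on Offer 1 = 60 × $1,873.72 − $90,000 = $22,423.20.
Offer 2: at 5.90% the monthly rate is 0.0049167, so the payment is 90,000 × 0.0049167 / (1 − 1.0049167^−180) = $754.62.
Total interest on Offer 2 = 180 × $754.62 − $90,000 = $45,831.60.
Offer 1 is lower by $23,408.40.

Offer 1 by $23,408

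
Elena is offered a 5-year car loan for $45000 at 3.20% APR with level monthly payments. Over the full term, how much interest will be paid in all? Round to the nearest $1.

$3,756

At 3.20% the monthly rate is 0.0026667, so the payment is 45,000 × 0.0026667 / (1 − 1.0026667^−60) = $812.60.
Total paid = 60 × $812.60 = $48,756.00; interest = $48,756.00 − $45,000 = $3,756.00.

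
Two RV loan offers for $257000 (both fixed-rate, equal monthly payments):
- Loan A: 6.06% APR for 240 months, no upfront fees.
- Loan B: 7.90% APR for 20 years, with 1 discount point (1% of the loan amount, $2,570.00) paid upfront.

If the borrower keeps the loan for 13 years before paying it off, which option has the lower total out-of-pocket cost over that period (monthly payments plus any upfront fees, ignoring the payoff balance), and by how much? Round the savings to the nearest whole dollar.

Loan A by $46,804

Loan A: monthly rate = 6.06%/12 = 0.0050500; payment = 257,000 × 0.0050500 / (1 − (1+0.0050500)^−240) = $1,850.13.
Loan B: at 7.90% the monthly rate is 0.0065833, so the payment is 257,000 × 0.0065833 / (1 − 1.0065833^−240) = $2,133.68.
Over 156 months: Loan A costs 156 × $1,850.13 = $288,620.28; Loan B costs 156 × $2,133.68 + $2,570.00 = $335,424.08.
Loan A is cheaper by $335,424.08 − $288,620.28 = $46,803.80.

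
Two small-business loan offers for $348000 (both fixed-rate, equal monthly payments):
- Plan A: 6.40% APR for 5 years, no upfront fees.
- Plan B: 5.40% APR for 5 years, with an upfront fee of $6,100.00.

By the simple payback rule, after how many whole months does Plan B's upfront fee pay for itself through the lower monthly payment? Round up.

Plan A: monthly rate = 6.4%/12 = 0.0053333; payment = 348,000 × 0.0053333 / (1 − (1+0.0053333)^−60) = $6,792.73.
Plan B: monthly rate = 5.4%/12 = 0.0045000; payment = 348,000 × 0.0045000 / (1 − (1+0.0045000)^−60) = $6,631.15.
Monthly savings = $6,792.73 − $6,631.15 = $161.58.
Break-even = $6,100.00 / $161.58 = 37.75 → 38 months.

38 months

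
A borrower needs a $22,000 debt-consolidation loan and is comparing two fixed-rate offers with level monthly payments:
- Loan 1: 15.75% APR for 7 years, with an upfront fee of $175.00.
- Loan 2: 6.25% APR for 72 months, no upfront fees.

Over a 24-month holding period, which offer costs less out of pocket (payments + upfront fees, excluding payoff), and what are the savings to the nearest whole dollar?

Loan 2 by $1,774

Loan 1: at 15.75% the monthly rate is 0.0131250, so the payment is 22,000 × 0.0131250 / (1 − 1.0131250^−84) = $433.84.
Loan 2: monthly rate = 6.25%/12 = 0.0052083; payment = 22,000 × 0.0052083 / (1 − (1+0.0052083)^−72) = $367.21.
Over 24 months: Loan 1 costs 24 × $433.84 + $175.00 = $10,587.16; Loan 2 costs 24 × $367.21 = $8,813.04.
Loan 2 is cheaper by $10,587.16 − $8,813.04 = $1,774.12.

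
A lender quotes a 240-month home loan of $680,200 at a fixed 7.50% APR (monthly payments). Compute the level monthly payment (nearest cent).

Monthly rate = 7.5%/12 = 0.0062500; payment = 680,200 × 0.0062500 / (1 − (1+0.0062500)^−240) = $5,479.64.

$5,479.64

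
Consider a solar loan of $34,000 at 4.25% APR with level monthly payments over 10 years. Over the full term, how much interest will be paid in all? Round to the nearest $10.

At 4.25% the monthly rate is 0.0035417, so the payment is 34,000 × 0.0035417 / (1 − 1.0035417^−120) = $348.29.
Total paid = 120 × $348.29 = $41,794.80; interest = $41,794.80 − $34,000 = $7,794.80.

$7,790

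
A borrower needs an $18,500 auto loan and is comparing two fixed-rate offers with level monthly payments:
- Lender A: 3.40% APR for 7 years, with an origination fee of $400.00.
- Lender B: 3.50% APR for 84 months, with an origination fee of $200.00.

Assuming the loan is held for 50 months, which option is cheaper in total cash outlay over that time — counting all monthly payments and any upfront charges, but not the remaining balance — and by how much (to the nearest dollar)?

Lender B by $158

Lender A: at 3.40% the monthly rate is 0.0028333, so the payment is 18,500 × 0.0028333 / (1 − 1.0028333^−84) = $247.80.
Lender B: monthly rate = 3.5%/12 = 0.0029167; payment = 18,500 × 0.0029167 / (1 − (1+0.0029167)^−84) = $248.64.
Over 50 months: Lender A costs 50 × $247.80 + $400.00 = $12,790.00; Lender B costs 50 × $248.64 + $200.00 = $12,632.00.
Lender B is cheaper by $12,790.00 − $12,632.00 = $158.00.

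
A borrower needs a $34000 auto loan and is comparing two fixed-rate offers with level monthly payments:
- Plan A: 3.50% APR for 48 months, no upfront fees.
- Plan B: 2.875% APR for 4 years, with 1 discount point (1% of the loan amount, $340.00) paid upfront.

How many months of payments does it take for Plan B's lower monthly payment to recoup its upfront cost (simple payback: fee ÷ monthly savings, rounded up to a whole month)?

37 months

Plan A: at 3.50% the monthly rate is 0.0029167, so the payment is 34,000 × 0.0029167 / (1 − 1.0029167^−48) = $760.10.
Plan B: at 2.875% the monthly rate is 0.0023958, so the payment is 34,000 × 0.0023958 / (1 − 1.0023958^−48) = $750.69.
Monthly savings = $760.10 − $750.69 = $9.41.
Break-even = $340.00 / $9.41 = 36.13 → 37 months.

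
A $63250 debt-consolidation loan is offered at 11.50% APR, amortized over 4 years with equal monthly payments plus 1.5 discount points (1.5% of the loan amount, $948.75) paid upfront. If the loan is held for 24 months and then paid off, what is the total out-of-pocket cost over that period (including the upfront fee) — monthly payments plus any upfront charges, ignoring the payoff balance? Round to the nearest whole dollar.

$40,552

Monthly rate = 11.5%/12 = 0.0095833; payment = 63,250 × 0.0095833 / (1 − (1+0.0095833)^−48) = $1,650.13.
Total outlay = 24 × $1,650.13 + $948.75 = $40,551.87.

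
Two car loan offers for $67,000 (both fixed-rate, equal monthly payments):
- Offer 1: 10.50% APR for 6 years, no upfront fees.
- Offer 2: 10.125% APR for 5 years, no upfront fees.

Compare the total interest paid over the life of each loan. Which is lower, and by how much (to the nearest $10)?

Offer 1: at 10.50% the monthly rate is 0.0087500, so the payment is 67,000 × 0.0087500 / (1 − 1.0087500^−72) = $1,258.19.
Total interest on Offer 1 = 72 × $1,258.19 − $67,000 = $23,589.68.
Offer 2: monthly rate = 10.125%/12 = 0.0084375; payment = 67,000 × 0.0084375 / (1 − (1+0.0084375)^−60) = $1,427.68.
Total interest on Offer 2 = 60 × $1,427.68 − $67,000 = $18,660.80.
Offer 2 is lower by $4,928.88.

Offer 2 by $4,930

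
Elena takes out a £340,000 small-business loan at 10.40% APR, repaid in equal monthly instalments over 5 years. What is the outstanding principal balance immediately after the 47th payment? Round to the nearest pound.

£89,275

With monthly rate i = 10.4%/12 = 0.0086667, the balance after k of n payments is P · [(1+i)^n − (1+i)^k] / [(1+i)^n − 1].
(1+0.0086667)^60 = 1.67826346 and (1+0.0086667)^47 = 1.50016988, so the balance is 340,000 × (1.67826346 − 1.50016988) / (1.67826346 − 1) = £89,274.77.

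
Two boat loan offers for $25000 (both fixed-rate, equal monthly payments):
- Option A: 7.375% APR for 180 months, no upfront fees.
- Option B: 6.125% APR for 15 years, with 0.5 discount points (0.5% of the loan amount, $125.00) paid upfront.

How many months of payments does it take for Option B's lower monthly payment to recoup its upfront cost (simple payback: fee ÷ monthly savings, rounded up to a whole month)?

8 months

Option A: at 7.375% the monthly rate is 0.0061458, so the payment is 25,000 × 0.0061458 / (1 − 1.0061458^−180) = $229.98.
Option B: monthly rate = 6.125%/12 = 0.0051042; payment = 25,000 × 0.0051042 / (1 − (1+0.0051042)^−180) = $212.66.
Monthly savings = $229.98 − $212.66 = $17.32.
Break-even = $125.00 / $17.32 = 7.22 → 8 months.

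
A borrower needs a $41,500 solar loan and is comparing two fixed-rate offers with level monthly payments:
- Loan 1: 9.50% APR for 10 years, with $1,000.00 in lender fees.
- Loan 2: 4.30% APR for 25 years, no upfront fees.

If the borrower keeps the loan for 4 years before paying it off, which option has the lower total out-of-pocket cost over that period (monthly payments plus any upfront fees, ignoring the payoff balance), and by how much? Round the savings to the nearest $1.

Loan 1: at 9.50% the monthly rate is 0.0079167, so the payment is 41,500 × 0.0079167 / (1 − 1.0079167^−120) = $537.00.
Loan 2: monthly rate = 4.3%/12 = 0.0035833; payment = 41,500 × 0.0035833 / (1 − (1+0.0035833)^−300) = $225.98.
Over 48 months: Loan 1 costs 48 × $537.00 + $1,000.00 = $26,776.00; Loan 2 costs 48 × $225.98 = $10,847.04.
Loan 2 is cheaper by $26,776.00 − $10,847.04 = $15,928.96.

Loan 2 by $15,929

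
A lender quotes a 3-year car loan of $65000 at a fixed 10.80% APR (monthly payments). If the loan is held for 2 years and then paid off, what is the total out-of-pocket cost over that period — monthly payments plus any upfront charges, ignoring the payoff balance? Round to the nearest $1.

Monthly rate = 10.8%/12 = 0.0090000; payment = 65,000 × 0.0090000 / (1 − (1+0.0090000)^−36) = $2,121.87.
Total outlay = 24 × $2,121.87 = $50,924.88.

$50,925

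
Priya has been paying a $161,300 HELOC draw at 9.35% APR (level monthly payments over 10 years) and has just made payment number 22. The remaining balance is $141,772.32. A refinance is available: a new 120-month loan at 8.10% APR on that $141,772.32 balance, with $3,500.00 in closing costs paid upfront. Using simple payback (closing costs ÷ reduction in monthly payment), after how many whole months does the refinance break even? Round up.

Current payment = 161,300 × 9.35%/12 / (1 − (1+0.0077917)^−120) = $2,073.96.
Refinanced payment = 141,772.32 × 0.0067500 / (1 − (1+0.0067500)^−120) = $1,727.59.
Monthly savings = $2,073.96 − $1,727.59 = $346.37.
Break-even = $3,500.00 / $346.37 = 10.10 → 11 months.

11 months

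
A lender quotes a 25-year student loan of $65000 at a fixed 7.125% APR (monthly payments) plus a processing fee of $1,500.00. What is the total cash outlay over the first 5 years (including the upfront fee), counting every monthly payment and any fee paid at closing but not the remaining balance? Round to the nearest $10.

$29,380

At 7.125% the monthly rate is 0.0059375, so the payment is 65,000 × 0.0059375 / (1 − 1.0059375^−300) = $464.60.
Total outlay = 60 × $464.60 + $1,500.00 = $29,376.00.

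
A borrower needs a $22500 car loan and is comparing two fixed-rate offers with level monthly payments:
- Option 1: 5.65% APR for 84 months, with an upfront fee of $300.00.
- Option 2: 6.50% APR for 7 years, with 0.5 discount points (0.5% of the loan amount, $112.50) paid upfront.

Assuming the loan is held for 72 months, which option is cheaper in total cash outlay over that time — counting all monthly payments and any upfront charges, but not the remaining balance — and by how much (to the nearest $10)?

Option 1 by $470

Option 1: at 5.65% the monthly rate is 0.0047083, so the payment is 22,500 × 0.0047083 / (1 − 1.0047083^−84) = $324.93.
Option 2: monthly rate = 6.5%/12 = 0.0054167; payment = 22,500 × 0.0054167 / (1 − (1+0.0054167)^−84) = $334.11.
Over 72 months: Option 1 costs 72 × $324.93 + $300.00 = $23,694.96; Option 2 costs 72 × $334.11 + $112.50 = $24,168.42.
Option 1 is cheaper by $24,168.42 − $23,694.96 = $473.46.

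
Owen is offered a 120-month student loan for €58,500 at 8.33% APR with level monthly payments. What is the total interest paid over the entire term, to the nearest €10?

Monthly rate = 8.33%/12 = 0.0069417; payment = 58,500 × 0.0069417 / (1 − (1+0.0069417)^−120) = €720.01.
Total paid = 120 × €720.01 = €86,401.20; interest = €86,401.20 − €58,500 = €27,901.20.

€27,900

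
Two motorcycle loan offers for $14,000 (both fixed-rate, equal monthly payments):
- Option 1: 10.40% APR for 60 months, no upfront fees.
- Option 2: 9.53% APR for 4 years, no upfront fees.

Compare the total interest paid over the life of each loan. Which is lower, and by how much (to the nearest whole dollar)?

Option 1: at 10.40% the monthly rate is 0.0086667, so the payment is 14,000 × 0.0086667 / (1 − 1.0086667^−60) = $300.22.
Total interest on Option 1 = 60 × $300.22 − $14,000 = $4,013.20.
Option 2: monthly rate = 9.53%/12 = 0.0079417; payment = 14,000 × 0.0079417 / (1 − (1+0.0079417)^−48) = $351.92.
Total interest on Option 2 = 48 × $351.92 − $14,000 = $2,892.16.
Option 2 is lower by $1,121.04.

Option 2 by $1,121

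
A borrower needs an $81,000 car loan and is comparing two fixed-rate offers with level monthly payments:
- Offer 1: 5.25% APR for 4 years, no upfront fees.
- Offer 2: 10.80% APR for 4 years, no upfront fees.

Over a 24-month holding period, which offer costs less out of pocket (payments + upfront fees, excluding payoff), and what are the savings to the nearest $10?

Offer 1: at 5.25% the monthly rate is 0.0043750, so the payment is 81,000 × 0.0043750 / (1 − 1.0043750^−48) = $1,874.56.
Offer 2: at 10.80% the monthly rate is 0.0090000, so the payment is 81,000 × 0.0090000 / (1 − 1.0090000^−48) = $2,085.63.
Over 24 months: Offer 1 costs 24 × $1,874.56 = $44,989.44; Offer 2 costs 24 × $2,085.63 = $50,055.12.
Offer 1 is cheaper by $50,055.12 − $44,989.44 = $5,065.68.

Offer 1 by $5,070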